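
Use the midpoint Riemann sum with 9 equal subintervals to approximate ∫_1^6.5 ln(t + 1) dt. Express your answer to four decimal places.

Δt = (6.5 − 1)/9 = 11/18.
Midpoints: 47/36, 23/12, 91/36, 113/36, 3.75, 157/36, 179/36, 67/12, 223/36.
f(47/36) ≈ 0.8353, f(23/12) ≈ 1.0704, f(91/36) ≈ 1.2607, f(113/36) ≈ 1.4204, f(3.75) ≈ 1.5581, f(157/36) ≈ 1.6792, f(179/36) ≈ 1.7871, f(67/12) ≈ 1.8845, f(223/36) ≈ 1.9733.
Sum = Δt · [f(47/36) + f(23/12) + f(91/36) + ...].
Sum ≈ 8.2311.

8.2311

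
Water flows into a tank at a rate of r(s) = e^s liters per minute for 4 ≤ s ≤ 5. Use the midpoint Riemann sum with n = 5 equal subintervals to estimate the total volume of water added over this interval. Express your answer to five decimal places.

Δs = (5 − 4)/5 = 0.2.
Midpoints: 4.1, 4.3, 4.5, 4.7, 4.9.
r(4.1) ≈ 60.34029, r(4.3) ≈ 73.69979, r(4.5) ≈ 90.01713, r(4.7) ≈ 109.94717, r(4.9) ≈ 134.28978.
Sum = Δs · [r(4.1) + r(4.3) + r(4.5) + r(4.7) + r(4.9)].
Sum ≈ 93.65883.

93.65883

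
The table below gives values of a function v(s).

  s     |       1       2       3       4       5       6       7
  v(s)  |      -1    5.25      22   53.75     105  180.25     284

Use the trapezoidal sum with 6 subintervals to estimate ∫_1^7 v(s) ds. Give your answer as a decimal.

507.75

Δs = 1.
T_6 = (1/2)·[(-1) + 2·5.25 + 2·22 + 2·53.75 + 2·105 + 2·180.25 + 284] = 507.75.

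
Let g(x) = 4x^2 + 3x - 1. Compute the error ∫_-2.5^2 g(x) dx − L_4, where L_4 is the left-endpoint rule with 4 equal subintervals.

Exact integral: ∫_-2.5^2 g(x) dx = 23.625.
L_4 = 24.890625.
Error = 23.625 − 24.890625 = -1.265625.

-1.265625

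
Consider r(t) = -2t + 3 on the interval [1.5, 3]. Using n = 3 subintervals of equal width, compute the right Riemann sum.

Δt = (3 − 1.5)/3 = 0.5.
Right endpoints: 2, 2.5, 3.
r(2) = -1, r(2.5) = -2, r(3) = -3.
Sum = Δt · [r(2) + r(2.5) + r(3)].
Sum = -3.

-3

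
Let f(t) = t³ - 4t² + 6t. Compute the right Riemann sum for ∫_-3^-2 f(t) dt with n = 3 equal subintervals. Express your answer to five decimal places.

Δt = (-2 − (-3))/3 = 1/3.
Right endpoints: -8/3, -7/3, -2.
f(-8/3) = -1712/27, f(-7/3) = -1309/27, f(-2) = -36.
Sum = Δt · [f(-8/3) + f(-7/3) + f(-2)].
Sum ≈ -49.29630.

-49.29630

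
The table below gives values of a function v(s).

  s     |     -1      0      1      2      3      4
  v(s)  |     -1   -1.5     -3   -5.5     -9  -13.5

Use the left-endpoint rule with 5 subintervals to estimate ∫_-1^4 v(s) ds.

Δs = 1.
Sum = 1·[(-1) + (-1.5) + (-3) + (-5.5) + (-9)] = -20.

-20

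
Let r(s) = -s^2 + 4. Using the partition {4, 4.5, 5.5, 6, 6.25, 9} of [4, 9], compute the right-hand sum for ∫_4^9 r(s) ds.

-270.890625

Subinterval widths: 0.5, 1, 0.5, 0.25, 2.75.
Right endpoints: 4.5, 5.5, 6, 6.25, 9.
r(4.5) = -16.25, r(5.5) = -26.25, r(6) = -32, r(6.25) = -35.0625, r(9) = -77.
Sum = Σ Δs_i · r(s_i).
Sum = -270.890625.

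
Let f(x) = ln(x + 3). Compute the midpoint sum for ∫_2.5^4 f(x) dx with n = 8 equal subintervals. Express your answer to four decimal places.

2.7453

Δx = (4 − 2.5)/8 = 0.1875.
Midpoints: 2.59375, 2.78125, 2.96875, 3.15625, 3.34375, 3.53125, 3.71875, 3.90625.
f(2.59375) ≈ 1.7216, f(2.78125) ≈ 1.7546, f(2.96875) ≈ 1.7865, f(3.15625) ≈ 1.8175, f(3.34375) ≈ 1.8475, f(3.53125) ≈ 1.8766, f(3.71875) ≈ 1.9049, f(3.90625) ≈ 1.9324.
Sum = Δx · [f(2.59375) + f(2.78125) + f(2.96875) + ...].
Sum ≈ 2.7453.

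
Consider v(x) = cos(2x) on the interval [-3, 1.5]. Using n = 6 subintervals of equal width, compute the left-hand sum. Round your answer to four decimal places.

0.6756

Δx = (1.5 − (-3))/6 = 0.75.
Left endpoints: -3, -2.25, -1.5, -0.75, 0, 0.75.
v(-3) ≈ 0.9602, v(-2.25) ≈ -0.2108, v(-1.5) ≈ -0.9900, v(-0.75) ≈ 0.0707, v(0) ≈ 1.0000, v(0.75) ≈ 0.0707.
Sum = Δx · [v(-3) + v(-2.25) + v(-1.5) + ...].
Sum ≈ 0.6756.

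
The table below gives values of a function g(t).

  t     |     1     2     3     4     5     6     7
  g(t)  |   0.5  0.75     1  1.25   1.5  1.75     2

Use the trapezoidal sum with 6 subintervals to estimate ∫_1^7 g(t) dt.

7.5

Δt = 1.
T_6 = (1/2)·[0.5 + 2·0.75 + 2·1 + 2·1.25 + 2·1.5 + 2·1.75 + 2] = 7.5.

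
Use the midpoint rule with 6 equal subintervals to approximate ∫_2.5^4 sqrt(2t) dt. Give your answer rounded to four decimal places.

Δt = (4 − 2.5)/6 = 0.25.
Midpoints: 2.625, 2.875, 3.125, 3.375, 3.625, 3.875.
f(2.625) ≈ 2.2913, f(2.875) ≈ 2.3979, f(3.125) ≈ 2.5000, f(3.375) ≈ 2.5981, f(3.625) ≈ 2.6926, f(3.875) ≈ 2.7839.
Sum = Δt · [f(2.625) + f(2.875) + f(3.125) + ...].
Sum ≈ 3.8159.

3.8159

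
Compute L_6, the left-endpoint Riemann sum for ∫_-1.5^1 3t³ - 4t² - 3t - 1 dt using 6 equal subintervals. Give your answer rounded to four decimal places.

Δt = (1 − (-1.5))/6 = 5/12.
Left endpoints: -1.5, -13/12, -2/3, -0.25, 1/6, 7/12.
f(-1.5) = -15.625, f(-13/12) = -3605/576, f(-2/3) = -5/3, f(-0.25) = -0.546875, f(1/6) = -115/72, f(7/12) = -3.515625.
Sum = Δt · [f(-1.5) + f(-13/12) + f(-2/3) + ...].
Sum ≈ -12.1709.

-12.1709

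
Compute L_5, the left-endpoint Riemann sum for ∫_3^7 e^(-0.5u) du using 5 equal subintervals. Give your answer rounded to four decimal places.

Δu = (7 − 3)/5 = 0.8.
Left endpoints: 3, 3.8, 4.6, 5.4, 6.2.
f(3) ≈ 0.2231, f(3.8) ≈ 0.1496, f(4.6) ≈ 0.1003, f(5.4) ≈ 0.0672, f(6.2) ≈ 0.0450.
Sum = Δu · [f(3) + f(3.8) + f(4.6) + f(5.4) + f(6.2)].
Sum ≈ 0.4682.

0.4682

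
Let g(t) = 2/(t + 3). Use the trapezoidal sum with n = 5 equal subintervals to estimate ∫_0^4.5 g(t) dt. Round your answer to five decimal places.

1.84506

Δt = (4.5 − 0)/5 = 0.9.
g(0) = 2/3, g(0.9) = 20/39, g(1.8) = 5/12, g(2.7) = 20/57, g(3.6) = 10/33, g(4.5) = 4/15.
T_5 = (Δt/2)·[g(t_0) + 2g(t_1) + ... + 2g(t_{4}) + g(t_5)].
Sum ≈ 1.84506.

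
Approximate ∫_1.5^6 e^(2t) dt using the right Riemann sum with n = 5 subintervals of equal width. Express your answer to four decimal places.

Δt = (6 − 1.5)/5 = 0.9.
Right endpoints: 2.4, 3.3, 4.2, 5.1, 6.
f(2.4) ≈ 121.5104, f(3.3) ≈ 735.0952, f(4.2) ≈ 4447.0667, f(5.1) ≈ 26903.1861, f(6) ≈ 162754.7914.
Sum = Δt · [f(2.4) + f(3.3) + f(4.2) + f(5.1) + f(6)].
Sum ≈ 175465.4849.

175465.4849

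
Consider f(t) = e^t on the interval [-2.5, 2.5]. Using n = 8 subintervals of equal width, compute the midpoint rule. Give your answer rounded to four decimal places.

11.9057

Δt = (2.5 − (-2.5))/8 = 0.625.
Midpoints: -2.1875, -1.5625, -0.9375, -0.3125, 0.3125, 0.9375, 1.5625, 2.1875.
f(-2.1875) ≈ 0.1122, f(-1.5625) ≈ 0.2096, f(-0.9375) ≈ 0.3916, f(-0.3125) ≈ 0.7316, f(0.3125) ≈ 1.3668, f(0.9375) ≈ 2.5536, f(1.5625) ≈ 4.7707, f(2.1875) ≈ 8.9129.
Sum = Δt · [f(-2.1875) + f(-1.5625) + f(-0.9375) + ...].
Sum ≈ 11.9057.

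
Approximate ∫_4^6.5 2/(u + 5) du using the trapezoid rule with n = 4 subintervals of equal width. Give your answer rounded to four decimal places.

0.4906

Δu = (6.5 − 4)/4 = 0.625.
f(4) = 2/9, f(4.625) = 16/77, f(5.25) = 8/41, f(5.875) = 16/87, f(6.5) = 4/23.
T_4 = (Δu/2)·[f(u_0) + 2f(u_1) + 2f(u_2) + 2f(u_3) + f(u_4)].
Sum ≈ 0.4906.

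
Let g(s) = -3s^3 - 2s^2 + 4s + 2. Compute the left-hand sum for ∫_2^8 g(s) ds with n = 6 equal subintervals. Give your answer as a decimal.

Δs = (8 − 2)/6 = 1.
Left endpoints: 2, 3, 4, 5, 6, 7.
g(2) = -22, g(3) = -85, g(4) = -206, g(5) = -403, g(6) = -694, g(7) = -1097.
Sum = Δs · [g(2) + g(3) + g(4) + ...].
Sum = -2507.

-2507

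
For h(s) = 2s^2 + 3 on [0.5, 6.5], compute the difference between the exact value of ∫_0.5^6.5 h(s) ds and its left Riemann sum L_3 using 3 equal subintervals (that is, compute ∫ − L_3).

76

Exact integral: ∫_0.5^6.5 h(s) ds = 201.
L_3 = 125.
Error = 201 − 125 = 76.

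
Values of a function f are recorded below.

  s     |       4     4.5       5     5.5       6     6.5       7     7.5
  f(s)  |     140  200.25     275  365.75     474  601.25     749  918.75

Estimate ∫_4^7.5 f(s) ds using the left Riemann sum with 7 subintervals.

Δs = 0.5.
Sum = 0.5·[140 + 200.25 + 275 + 365.75 + 474 + 601.25 + 749] = 1402.625.

1402.625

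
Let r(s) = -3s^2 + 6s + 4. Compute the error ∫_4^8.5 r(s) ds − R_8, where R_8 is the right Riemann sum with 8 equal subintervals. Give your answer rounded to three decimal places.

40.579

Exact integral: ∫_4^8.5 r(s) ds = -363.375.
R_8 ≈ -403.95410.
Error ≈ -363.375 − (-403.95410) ≈ 40.579.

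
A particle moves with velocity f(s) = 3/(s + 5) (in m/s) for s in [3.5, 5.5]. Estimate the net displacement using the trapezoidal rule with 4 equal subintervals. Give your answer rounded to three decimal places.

Δs = (5.5 − 3.5)/4 = 0.5.
f(3.5) = 6/17, f(4) = 1/3, f(4.5) = 6/19, f(5) = 0.3, f(5.5) = 2/7.
T_4 = (Δs/2)·[f(s_0) + 2f(s_1) + 2f(s_2) + 2f(s_3) + f(s_4)].
Sum ≈ 0.634.

0.634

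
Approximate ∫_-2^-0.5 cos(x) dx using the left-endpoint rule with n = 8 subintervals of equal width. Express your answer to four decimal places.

0.3073

Δx = (-0.5 − (-2))/8 = 0.1875.
Left endpoints: -2, -1.8125, -1.625, -1.4375, -1.25, -1.0625, -0.875, -0.6875.
f(-2) ≈ -0.4161, f(-1.8125) ≈ -0.2394, f(-1.625) ≈ -0.0542, f(-1.4375) ≈ 0.1329, f(-1.25) ≈ 0.3153, f(-1.0625) ≈ 0.4867, f(-0.875) ≈ 0.6410, f(-0.6875) ≈ 0.7728.
Sum = Δx · [f(-2) + f(-1.8125) + f(-1.625) + ...].
Sum ≈ 0.3073.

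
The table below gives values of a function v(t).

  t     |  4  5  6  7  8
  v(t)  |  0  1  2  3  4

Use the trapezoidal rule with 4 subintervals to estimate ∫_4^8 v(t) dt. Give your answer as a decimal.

Δt = 1.
T_4 = (1/2)·[0 + 2·1 + 2·2 + 2·3 + 4] = 8.

8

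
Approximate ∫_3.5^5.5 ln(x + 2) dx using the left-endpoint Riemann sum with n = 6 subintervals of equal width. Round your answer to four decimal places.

Δx = (5.5 − 3.5)/6 = 1/3.
Left endpoints: 3.5, 23/6, 25/6, 4.5, 29/6, 31/6.
f(3.5) ≈ 1.7047, f(23/6) ≈ 1.7636, f(25/6) ≈ 1.8192, f(4.5) ≈ 1.8718, f(29/6) ≈ 1.9218, f(31/6) ≈ 1.9694.
Sum = Δx · [f(3.5) + f(23/6) + f(25/6) + ...].
Sum ≈ 3.6835.

3.6835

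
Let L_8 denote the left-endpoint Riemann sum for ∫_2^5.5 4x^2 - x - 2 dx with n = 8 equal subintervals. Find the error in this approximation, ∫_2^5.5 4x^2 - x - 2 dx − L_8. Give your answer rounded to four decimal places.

Exact integral: ∫_2^5.5 f(x) dx ≈ 191.041667.
L_8 = 169.28515625.
Error ≈ 191.041667 − 169.28515625 ≈ 21.7565.

21.7565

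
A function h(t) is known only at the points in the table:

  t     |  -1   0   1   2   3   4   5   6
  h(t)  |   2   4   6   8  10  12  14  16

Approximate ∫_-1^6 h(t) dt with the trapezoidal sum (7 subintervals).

63

Δt = 1.
T_7 = (1/2)·[2 + 2·4 + 2·6 + 2·8 + 2·10 + 2·12 + 2·14 + 16] = 63.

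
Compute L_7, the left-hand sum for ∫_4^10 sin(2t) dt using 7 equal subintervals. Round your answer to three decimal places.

-0.173

Δt = (10 − 4)/7 = 6/7.
Left endpoints: 4, 34/7, 40/7, 46/7, 52/7, 58/7, 64/7.
f(4) ≈ 0.989, f(34/7) ≈ -0.285, f(40/7) ≈ -0.908, f(46/7) ≈ 0.545, f(52/7) ≈ 0.752, f(58/7) ≈ -0.760, f(64/7) ≈ -0.534.
Sum = Δt · [f(4) + f(34/7) + f(40/7) + ...].
Sum ≈ -0.173.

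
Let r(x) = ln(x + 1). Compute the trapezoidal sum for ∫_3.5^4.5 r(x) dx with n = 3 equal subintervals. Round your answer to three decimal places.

Δx = (4.5 − 3.5)/3 = 1/3.
r(3.5) ≈ 1.504, r(23/6) ≈ 1.576, r(25/6) ≈ 1.642, r(4.5) ≈ 1.705.
T_3 = (Δx/2)·[r(x_0) + 2r(x_1) + 2r(x_2) + r(x_3)].
Sum ≈ 1.607.

1.607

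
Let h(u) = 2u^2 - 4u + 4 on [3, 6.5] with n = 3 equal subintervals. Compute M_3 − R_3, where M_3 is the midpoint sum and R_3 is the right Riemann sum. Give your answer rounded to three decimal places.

-33.007

M_3 ≈ 111.78935.
R_3 ≈ 144.79630.
M_3 − R_3 ≈ -33.007.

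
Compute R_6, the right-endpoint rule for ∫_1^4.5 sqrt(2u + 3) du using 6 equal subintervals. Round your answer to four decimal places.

Δu = (4.5 − 1)/6 = 7/12.
Right endpoints: 19/12, 13/6, 2.75, 10/3, 47/12, 4.5.
f(19/12) ≈ 2.4833, f(13/6) ≈ 2.7080, f(2.75) ≈ 2.9155, f(10/3) ≈ 3.1091, f(47/12) ≈ 3.2914, f(4.5) ≈ 3.4641.
Sum = Δu · [f(19/12) + f(13/6) + f(2.75) + ...].
Sum ≈ 10.4833.

10.4833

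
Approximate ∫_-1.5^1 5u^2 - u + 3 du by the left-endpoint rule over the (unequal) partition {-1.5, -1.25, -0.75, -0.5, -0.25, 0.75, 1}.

17.625

Subinterval widths: 0.25, 0.5, 0.25, 0.25, 1, 0.25.
Left endpoints: -1.5, -1.25, -0.75, -0.5, -0.25, 0.75.
f(-1.5) = 15.75, f(-1.25) = 12.0625, f(-0.75) = 6.5625, f(-0.5) = 4.75, f(-0.25) = 3.5625, f(0.75) = 5.0625.
Sum = Σ Δu_i · f(u_i).
Sum = 17.625.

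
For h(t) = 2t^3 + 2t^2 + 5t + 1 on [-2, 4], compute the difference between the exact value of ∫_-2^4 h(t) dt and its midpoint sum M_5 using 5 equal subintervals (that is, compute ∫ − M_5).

Exact integral: ∫_-2^4 h(t) dt = 204.
M_5 = 198.24.
Error = 204 − 198.24 = 5.76.

5.76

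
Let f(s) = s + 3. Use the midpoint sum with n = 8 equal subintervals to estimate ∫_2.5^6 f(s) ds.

25.375

Δs = (6 − 2.5)/8 = 0.4375.
Midpoints: 2.71875, 3.15625, 3.59375, 4.03125, 4.46875, 4.90625, 5.34375, 5.78125.
f(2.71875) = 5.71875, f(3.15625) = 6.15625, f(3.59375) = 6.59375, f(4.03125) = 7.03125, f(4.46875) = 7.46875, f(4.90625) = 7.90625, f(5.34375) = 8.34375, f(5.78125) = 8.78125.
Sum = Δs · [f(2.71875) + f(3.15625) + f(3.59375) + ...].
Sum = 25.375.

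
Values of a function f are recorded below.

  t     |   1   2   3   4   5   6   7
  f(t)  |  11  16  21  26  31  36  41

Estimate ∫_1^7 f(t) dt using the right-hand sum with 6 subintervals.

Δt = 1.
Sum = 1·[16 + 21 + 26 + 31 + 36 + 41] = 171.

171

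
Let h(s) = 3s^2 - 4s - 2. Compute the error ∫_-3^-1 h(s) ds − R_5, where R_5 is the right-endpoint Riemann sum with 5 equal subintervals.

Exact integral: ∫_-3^-1 h(s) ds = 38.
R_5 = 31.76.
Error = 38 − 31.76 = 6.24.

6.24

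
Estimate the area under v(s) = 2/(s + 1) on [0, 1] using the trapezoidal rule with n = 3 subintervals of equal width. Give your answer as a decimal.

1.4

Δs = (1 − 0)/3 = 1/3.
v(0) = 2, v(1/3) = 1.5, v(2/3) = 1.2, v(1) = 1.
T_3 = (Δs/2)·[v(s_0) + 2v(s_1) + 2v(s_2) + v(s_3)].
Sum = 1.4.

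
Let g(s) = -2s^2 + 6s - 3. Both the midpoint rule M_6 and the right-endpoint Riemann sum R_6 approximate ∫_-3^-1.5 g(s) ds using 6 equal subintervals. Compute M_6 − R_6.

-2.765625

M_6 = -40.484375.
R_6 = -37.71875.
M_6 − R_6 = -2.765625.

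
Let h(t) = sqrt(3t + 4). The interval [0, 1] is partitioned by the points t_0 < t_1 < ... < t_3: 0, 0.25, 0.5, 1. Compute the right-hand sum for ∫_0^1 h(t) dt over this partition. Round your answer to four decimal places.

2.4540

Subinterval widths: 0.25, 0.25, 0.5.
Right endpoints: 0.25, 0.5, 1.
h(0.25) ≈ 2.1794, h(0.5) ≈ 2.3452, h(1) ≈ 2.6458.
Sum = Σ Δt_i · h(t_i).
Sum ≈ 2.4540.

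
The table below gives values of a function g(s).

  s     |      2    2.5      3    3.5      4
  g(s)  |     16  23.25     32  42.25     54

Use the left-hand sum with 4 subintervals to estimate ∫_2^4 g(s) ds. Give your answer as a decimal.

Δs = 0.5.
Sum = 0.5·[16 + 23.25 + 32 + 42.25] = 56.75.

56.75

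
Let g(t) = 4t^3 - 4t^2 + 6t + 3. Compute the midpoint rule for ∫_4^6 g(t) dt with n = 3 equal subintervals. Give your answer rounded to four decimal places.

899.1852

Δt = (6 − 4)/3 = 2/3.
Midpoints: 13/3, 5, 17/3.
g(13/3) = 7543/27, g(5) = 433, g(17/3) = 17183/27.
Sum = Δt · [g(13/3) + g(5) + g(17/3)].
Sum ≈ 899.1852.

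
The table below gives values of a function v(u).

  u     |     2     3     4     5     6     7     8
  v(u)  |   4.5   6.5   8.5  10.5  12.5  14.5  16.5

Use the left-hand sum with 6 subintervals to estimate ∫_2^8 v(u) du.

Δu = 1.
Sum = 1·[4.5 + 6.5 + 8.5 + 10.5 + 12.5 + 14.5] = 57.

57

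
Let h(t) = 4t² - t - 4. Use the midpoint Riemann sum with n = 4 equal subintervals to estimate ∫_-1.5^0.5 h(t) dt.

Δt = (0.5 − (-1.5))/4 = 0.5.
Midpoints: -1.25, -0.75, -0.25, 0.25.
h(-1.25) = 3.5, h(-0.75) = -1, h(-0.25) = -3.5, h(0.25) = -4.
Sum = Δt · [h(-1.25) + h(-0.75) + h(-0.25) + h(0.25)].
Sum = -2.5.

-2.5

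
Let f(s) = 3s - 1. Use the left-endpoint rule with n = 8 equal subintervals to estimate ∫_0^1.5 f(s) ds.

1.453125

Δs = (1.5 − 0)/8 = 0.1875.
Left endpoints: 0, 0.1875, 0.375, 0.5625, 0.75, 0.9375, 1.125, 1.3125.
f(0) = -1, f(0.1875) = -0.4375, f(0.375) = 0.125, f(0.5625) = 0.6875, f(0.75) = 1.25, f(0.9375) = 1.8125, f(1.125) = 2.375, f(1.3125) = 2.9375.
Sum = Δs · [f(0) + f(0.1875) + f(0.375) + ...].
Sum = 1.453125.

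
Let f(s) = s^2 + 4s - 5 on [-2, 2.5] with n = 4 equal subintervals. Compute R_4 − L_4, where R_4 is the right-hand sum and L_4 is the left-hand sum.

R_4 = 2.21484375.
L_4 = -20.56640625.
R_4 − L_4 = 22.78125.

22.78125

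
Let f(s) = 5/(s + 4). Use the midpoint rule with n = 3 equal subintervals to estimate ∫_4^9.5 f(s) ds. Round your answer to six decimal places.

Δs = (9.5 − 4)/3 = 11/6.
Midpoints: 59/12, 6.75, 103/12.
f(59/12) = 60/107, f(6.75) = 20/43, f(103/12) = 60/151.
Sum = Δs · [f(59/12) + f(6.75) + f(103/12)].
Sum ≈ 2.609227.

2.609227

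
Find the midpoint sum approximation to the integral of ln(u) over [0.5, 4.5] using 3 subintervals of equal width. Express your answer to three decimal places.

3.219

Δu = (4.5 − 0.5)/3 = 4/3.
Midpoints: 7/6, 2.5, 23/6.
f(7/6) ≈ 0.154, f(2.5) ≈ 0.916, f(23/6) ≈ 1.344.
Sum = Δu · [f(7/6) + f(2.5) + f(23/6)].
Sum ≈ 3.219.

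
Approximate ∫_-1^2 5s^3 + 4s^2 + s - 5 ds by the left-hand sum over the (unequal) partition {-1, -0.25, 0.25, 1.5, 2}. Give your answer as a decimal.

Subinterval widths: 0.75, 0.5, 1.25, 0.5.
Left endpoints: -1, -0.25, 0.25, 1.5.
f(-1) = -7, f(-0.25) = -5.078125, f(0.25) = -4.421875, f(1.5) = 22.375.
Sum = Σ Δs_i · f(s_i).
Sum = -2.12890625.

-2.12890625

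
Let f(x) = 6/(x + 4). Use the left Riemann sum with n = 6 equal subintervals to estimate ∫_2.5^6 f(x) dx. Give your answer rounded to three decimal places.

2.681

Δx = (6 − 2.5)/6 = 7/12.
Left endpoints: 2.5, 37/12, 11/3, 4.25, 29/6, 65/12.
f(2.5) = 12/13, f(37/12) = 72/85, f(11/3) = 18/23, f(4.25) = 8/11, f(29/6) = 36/53, f(65/12) = 72/113.
Sum = Δx · [f(2.5) + f(37/12) + f(11/3) + ...].
Sum ≈ 2.681.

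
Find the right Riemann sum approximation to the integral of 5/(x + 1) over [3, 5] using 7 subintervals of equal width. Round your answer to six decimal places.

1.968982

Δx = (5 − 3)/7 = 2/7.
Right endpoints: 23/7, 25/7, 27/7, 29/7, 31/7, 33/7, 5.
f(23/7) = 7/6, f(25/7) = 1.09375, f(27/7) = 35/34, f(29/7) = 35/36, f(31/7) = 35/38, f(33/7) = 0.875, f(5) = 5/6.
Sum = Δx · [f(23/7) + f(25/7) + f(27/7) + ...].
Sum ≈ 1.968982.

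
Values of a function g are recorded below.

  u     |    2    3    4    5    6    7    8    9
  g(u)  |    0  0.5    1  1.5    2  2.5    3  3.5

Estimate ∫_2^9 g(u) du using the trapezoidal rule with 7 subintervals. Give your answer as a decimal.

12.25

Δu = 1.
T_7 = (1/2)·[0 + 2·0.5 + 2·1 + 2·1.5 + 2·2 + 2·2.5 + 2·3 + 3.5] = 12.25.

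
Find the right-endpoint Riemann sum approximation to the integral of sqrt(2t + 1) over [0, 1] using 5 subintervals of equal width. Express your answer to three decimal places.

Δt = (1 − 0)/5 = 0.2.
Right endpoints: 0.2, 0.4, 0.6, 0.8, 1.
f(0.2) ≈ 1.183, f(0.4) ≈ 1.342, f(0.6) ≈ 1.483, f(0.8) ≈ 1.612, f(1) ≈ 1.732.
Sum = Δt · [f(0.2) + f(0.4) + f(0.6) + f(0.8) + f(1)].
Sum ≈ 1.471.

1.471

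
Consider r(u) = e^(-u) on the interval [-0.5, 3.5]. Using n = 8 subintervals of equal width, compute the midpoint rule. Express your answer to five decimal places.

Δu = (3.5 − (-0.5))/8 = 0.5.
Midpoints: -0.25, 0.25, 0.75, 1.25, 1.75, 2.25, 2.75, 3.25.
r(-0.25) ≈ 1.28403, r(0.25) ≈ 0.77880, r(0.75) ≈ 0.47237, r(1.25) ≈ 0.28650, r(1.75) ≈ 0.17377, r(2.25) ≈ 0.10540, r(2.75) ≈ 0.06393, r(3.25) ≈ 0.03877.
Sum = Δu · [r(-0.25) + r(0.25) + r(0.75) + ...].
Sum ≈ 1.60179.

1.60179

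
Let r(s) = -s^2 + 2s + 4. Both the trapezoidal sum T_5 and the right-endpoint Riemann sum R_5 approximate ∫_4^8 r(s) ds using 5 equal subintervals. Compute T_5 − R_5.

16

T_5 = -85.76.
R_5 = -101.76.
T_5 − R_5 = 16.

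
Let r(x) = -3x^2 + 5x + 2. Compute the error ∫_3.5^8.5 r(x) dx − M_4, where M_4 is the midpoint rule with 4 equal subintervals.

-1.953125

Exact integral: ∫_3.5^8.5 r(x) dx = -411.25.
M_4 = -409.296875.
Error = -411.25 − (-409.296875) = -1.953125.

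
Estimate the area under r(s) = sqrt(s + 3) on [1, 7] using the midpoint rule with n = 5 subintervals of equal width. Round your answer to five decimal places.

Δs = (7 − 1)/5 = 1.2.
Midpoints: 1.6, 2.8, 4, 5.2, 6.4.
r(1.6) ≈ 2.14476, r(2.8) ≈ 2.40832, r(4) ≈ 2.64575, r(5.2) ≈ 2.86356, r(6.4) ≈ 3.06594.
Sum = Δs · [r(1.6) + r(2.8) + r(4) + r(5.2) + r(6.4)].
Sum ≈ 15.75400.

15.75400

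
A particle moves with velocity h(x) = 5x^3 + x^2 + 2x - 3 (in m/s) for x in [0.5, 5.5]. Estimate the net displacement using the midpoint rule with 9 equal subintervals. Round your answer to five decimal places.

1208.25103

Δx = (5.5 − 0.5)/9 = 5/9.
Midpoints: 7/9, 4/3, 17/9, 22/9, 3, 32/9, 37/9, 14/3, 47/9.
h(7/9) = 1103/729, h(4/3) = 359/27, h(17/9) = 27733/729, h(22/9) = 58973/729, h(3) = 147, h(32/9) = 176053/729, h(37/9) = 269393/729, h(14/3) = 14479/27, h(47/9) = 544423/729.
Sum = Δx · [h(7/9) + h(4/3) + h(17/9) + ...].
Sum ≈ 1208.25103.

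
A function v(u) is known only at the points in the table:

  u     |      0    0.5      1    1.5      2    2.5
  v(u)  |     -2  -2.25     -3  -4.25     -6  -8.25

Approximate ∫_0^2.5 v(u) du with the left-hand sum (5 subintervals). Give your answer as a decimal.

Δu = 0.5.
Sum = 0.5·[(-2) + (-2.25) + (-3) + (-4.25) + (-6)] = -8.75.

-8.75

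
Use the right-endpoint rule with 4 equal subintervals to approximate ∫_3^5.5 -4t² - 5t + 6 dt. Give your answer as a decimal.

-255.078125

Δt = (5.5 − 3)/4 = 0.625.
Right endpoints: 3.625, 4.25, 4.875, 5.5.
f(3.625) = -64.6875, f(4.25) = -87.5, f(4.875) = -113.4375, f(5.5) = -142.5.
Sum = Δt · [f(3.625) + f(4.25) + f(4.875) + f(5.5)].
Sum = -255.078125.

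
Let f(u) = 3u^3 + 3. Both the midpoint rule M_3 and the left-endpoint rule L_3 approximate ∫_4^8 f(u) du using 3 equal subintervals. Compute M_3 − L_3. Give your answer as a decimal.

M_3 = 2860.
L_3 = 2060.
M_3 − L_3 = 800.

800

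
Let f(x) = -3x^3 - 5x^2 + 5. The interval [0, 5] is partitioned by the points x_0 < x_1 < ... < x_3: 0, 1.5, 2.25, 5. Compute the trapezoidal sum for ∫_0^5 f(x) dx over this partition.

Subinterval widths: 1.5, 0.75, 2.75.
f(0) = 5, f(1.5) = -16.375, f(2.25) = -54.484375, f(5) = -495.
On each subinterval the trapezoid contributes (Δx_i/2)·[f(x_{i-1}) + f(x_i)].
Sum = -790.64453125.

-790.64453125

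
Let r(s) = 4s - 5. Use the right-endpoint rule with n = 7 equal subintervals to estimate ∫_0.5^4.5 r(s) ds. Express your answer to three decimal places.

24.571

Δs = (4.5 − 0.5)/7 = 4/7.
Right endpoints: 15/14, 23/14, 31/14, 39/14, 47/14, 55/14, 4.5.
r(15/14) = -5/7, r(23/14) = 11/7, r(31/14) = 27/7, r(39/14) = 43/7, r(47/14) = 59/7, r(55/14) = 75/7, r(4.5) = 13.
Sum = Δs · [r(15/14) + r(23/14) + r(31/14) + ...].
Sum ≈ 24.571.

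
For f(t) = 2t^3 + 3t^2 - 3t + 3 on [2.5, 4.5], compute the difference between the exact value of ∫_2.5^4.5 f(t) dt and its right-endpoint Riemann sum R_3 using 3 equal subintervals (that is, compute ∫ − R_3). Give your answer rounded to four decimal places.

-65.8889

Exact integral: ∫_2.5^4.5 f(t) dt = 246.
R_3 ≈ 311.888889.
Error ≈ 246 − 311.888889 ≈ -65.8889.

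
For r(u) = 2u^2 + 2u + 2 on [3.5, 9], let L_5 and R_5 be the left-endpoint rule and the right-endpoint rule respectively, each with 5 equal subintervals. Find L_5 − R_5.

L_5 = 457.71.
R_5 = 621.06.
L_5 − R_5 = -163.35.

-163.35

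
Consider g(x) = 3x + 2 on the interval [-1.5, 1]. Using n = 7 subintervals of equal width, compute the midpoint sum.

3.125

Δx = (1 − (-1.5))/7 = 5/14.
Midpoints: -37/28, -27/28, -17/28, -0.25, 3/28, 13/28, 23/28.
g(-37/28) = -55/28, g(-27/28) = -25/28, g(-17/28) = 5/28, g(-0.25) = 1.25, g(3/28) = 65/28, g(13/28) = 95/28, g(23/28) = 125/28.
Sum = Δx · [g(-37/28) + g(-27/28) + g(-17/28) + ...].
Sum = 3.125.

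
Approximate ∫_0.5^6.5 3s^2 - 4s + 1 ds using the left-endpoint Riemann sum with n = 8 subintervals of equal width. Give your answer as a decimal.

159.9375

Δs = (6.5 − 0.5)/8 = 0.75.
Left endpoints: 0.5, 1.25, 2, 2.75, 3.5, 4.25, 5, 5.75.
f(0.5) = -0.25, f(1.25) = 0.6875, f(2) = 5, f(2.75) = 12.6875, f(3.5) = 23.75, f(4.25) = 38.1875, f(5) = 56, f(5.75) = 77.1875.
Sum = Δs · [f(0.5) + f(1.25) + f(2) + ...].
Sum = 159.9375.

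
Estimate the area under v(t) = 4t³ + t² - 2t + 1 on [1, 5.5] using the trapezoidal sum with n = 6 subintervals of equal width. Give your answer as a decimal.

Δt = (5.5 − 1)/6 = 0.75.
v(1) = 4, v(1.75) = 22, v(2.5) = 64.75, v(3.25) = 142.375, v(4) = 265, v(4.75) = 442.75, v(5.5) = 685.75.
T_6 = (Δt/2)·[v(t_0) + 2v(t_1) + ... + 2v(t_{5}) + v(t_6)].
Sum = 961.3125.

961.3125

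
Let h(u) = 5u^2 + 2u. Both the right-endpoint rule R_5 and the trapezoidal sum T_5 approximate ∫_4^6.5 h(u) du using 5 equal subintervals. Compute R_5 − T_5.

34.0625

R_5 = 411.875.
T_5 = 377.8125.
R_5 − T_5 = 34.0625.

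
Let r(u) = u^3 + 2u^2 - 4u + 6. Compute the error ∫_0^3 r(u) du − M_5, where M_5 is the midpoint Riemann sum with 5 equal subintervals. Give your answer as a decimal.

Exact integral: ∫_0^3 r(u) du = 38.25.
M_5 = 37.665.
Error = 38.25 − 37.665 = 0.585.

0.585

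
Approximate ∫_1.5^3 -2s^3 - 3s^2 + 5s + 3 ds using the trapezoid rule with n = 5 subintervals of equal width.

-40.59

Δs = (3 − 1.5)/5 = 0.3.
f(1.5) = -3, f(1.8) = -9.384, f(2.1) = -18.252, f(2.4) = -29.928, f(2.7) = -44.736, f(3) = -63.
T_5 = (Δs/2)·[f(s_0) + 2f(s_1) + ... + 2f(s_{4}) + f(s_5)].
Sum = -40.59.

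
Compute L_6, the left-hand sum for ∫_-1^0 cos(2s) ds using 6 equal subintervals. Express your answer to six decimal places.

0.332419

Δs = (0 − (-1))/6 = 1/6.
Left endpoints: -1, -5/6, -2/3, -0.5, -1/3, -1/6.
f(-1) ≈ -0.416147, f(-5/6) ≈ -0.095724, f(-2/3) ≈ 0.235238, f(-0.5) ≈ 0.540302, f(-1/3) ≈ 0.785887, f(-1/6) ≈ 0.944957.
Sum = Δs · [f(-1) + f(-5/6) + f(-2/3) + ...].
Sum ≈ 0.332419.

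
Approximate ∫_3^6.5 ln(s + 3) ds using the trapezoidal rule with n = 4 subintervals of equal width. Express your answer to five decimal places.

7.13280

Δs = (6.5 − 3)/4 = 0.875.
f(3) ≈ 1.79176, f(3.875) ≈ 1.92789, f(4.75) ≈ 2.04769, f(5.625) ≈ 2.15466, f(6.5) ≈ 2.25129.
T_4 = (Δs/2)·[f(s_0) + 2f(s_1) + 2f(s_2) + 2f(s_3) + f(s_4)].
Sum ≈ 7.13280.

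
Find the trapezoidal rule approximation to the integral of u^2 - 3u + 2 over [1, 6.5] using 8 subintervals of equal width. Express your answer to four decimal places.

40.7666

Δu = (6.5 − 1)/8 = 0.6875.
f(1) = 0, f(1.6875) = -0.21484375, f(2.375) = 0.515625, f(3.0625) = 2.19140625, f(3.75) = 4.8125, f(4.4375) = 8.37890625, f(5.125) = 12.890625, f(5.8125) = 18.34765625, f(6.5) = 24.75.
T_8 = (Δu/2)·[f(u_0) + 2f(u_1) + ... + 2f(u_{7}) + f(u_8)].
Sum ≈ 40.7666.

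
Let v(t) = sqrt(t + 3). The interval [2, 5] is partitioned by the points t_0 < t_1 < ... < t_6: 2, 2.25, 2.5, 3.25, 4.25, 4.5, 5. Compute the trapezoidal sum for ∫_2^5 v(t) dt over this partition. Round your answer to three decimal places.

Subinterval widths: 0.25, 0.25, 0.75, 1, 0.25, 0.5.
v(2) ≈ 2.236, v(2.25) ≈ 2.291, v(2.5) ≈ 2.345, v(3.25) ≈ 2.500, v(4.25) ≈ 2.693, v(4.5) ≈ 2.739, v(5) ≈ 2.828.
On each subinterval the trapezoid contributes (Δt_i/2)·[v(t_{i-1}) + v(t_i)].
Sum ≈ 7.629.

7.629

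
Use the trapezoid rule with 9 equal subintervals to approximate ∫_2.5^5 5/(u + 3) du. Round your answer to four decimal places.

1.8740

Δu = (5 − 2.5)/9 = 5/18.
f(2.5) = 10/11, f(25/9) = 45/52, f(55/18) = 90/109, f(10/3) = 15/19, f(65/18) = 90/119, f(35/9) = 45/62, f(25/6) = 30/43, f(40/9) = 45/67, f(85/18) = 90/139, f(5) = 0.625.
T_9 = (Δu/2)·[f(u_0) + 2f(u_1) + ... + 2f(u_{8}) + f(u_9)].
Sum ≈ 1.8740.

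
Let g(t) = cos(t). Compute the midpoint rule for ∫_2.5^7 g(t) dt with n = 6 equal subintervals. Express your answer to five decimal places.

Δt = (7 − 2.5)/6 = 0.75.
Midpoints: 2.875, 3.625, 4.375, 5.125, 5.875, 6.625.
g(2.875) ≈ -0.96467, g(3.625) ≈ -0.88542, g(4.375) ≈ -0.33102, g(5.125) ≈ 0.40100, g(5.875) ≈ 0.91784, g(6.625) ≈ 0.94215.
Sum = Δt · [g(2.875) + g(3.625) + g(4.375) + ...].
Sum ≈ 0.05991.

0.05991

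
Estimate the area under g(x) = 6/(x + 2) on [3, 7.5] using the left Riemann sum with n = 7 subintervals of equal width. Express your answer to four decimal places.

Δx = (7.5 − 3)/7 = 9/14.
Left endpoints: 3, 51/14, 30/7, 69/14, 39/7, 87/14, 48/7.
g(3) = 1.2, g(51/14) = 84/79, g(30/7) = 21/22, g(69/14) = 84/97, g(39/7) = 42/53, g(87/14) = 84/115, g(48/7) = 21/31.
Sum = Δx · [g(3) + g(51/14) + g(30/7) + ...].
Sum ≈ 4.0398.

4.0398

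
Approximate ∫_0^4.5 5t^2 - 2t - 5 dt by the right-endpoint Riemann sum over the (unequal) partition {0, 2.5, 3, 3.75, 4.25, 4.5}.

173.703125

Subinterval widths: 2.5, 0.5, 0.75, 0.5, 0.25.
Right endpoints: 2.5, 3, 3.75, 4.25, 4.5.
f(2.5) = 21.25, f(3) = 34, f(3.75) = 57.8125, f(4.25) = 76.8125, f(4.5) = 87.25.
Sum = Σ Δt_i · f(t_i).
Sum = 173.703125.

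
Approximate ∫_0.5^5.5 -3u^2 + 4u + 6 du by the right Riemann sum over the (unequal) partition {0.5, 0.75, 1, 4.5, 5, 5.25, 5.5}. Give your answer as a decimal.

Subinterval widths: 0.25, 0.25, 3.5, 0.5, 0.25, 0.25.
Right endpoints: 0.75, 1, 4.5, 5, 5.25, 5.5.
f(0.75) = 7.3125, f(1) = 7, f(4.5) = -36.75, f(5) = -49, f(5.25) = -55.6875, f(5.5) = -62.75.
Sum = Σ Δu_i · f(u_i).
Sum = -179.15625.

-179.15625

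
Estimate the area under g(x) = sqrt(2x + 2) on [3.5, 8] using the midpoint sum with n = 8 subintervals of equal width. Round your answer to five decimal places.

16.45713

Δx = (8 − 3.5)/8 = 0.5625.
Midpoints: 3.78125, 4.34375, 4.90625, 5.46875, 6.03125, 6.59375, 7.15625, 7.71875.
g(3.78125) ≈ 3.09233, g(4.34375) ≈ 3.26917, g(4.90625) ≈ 3.43693, g(5.46875) ≈ 3.59687, g(6.03125) ≈ 3.75000, g(6.59375) ≈ 3.89711, g(7.15625) ≈ 4.03887, g(7.71875) ≈ 4.17582.
Sum = Δx · [g(3.78125) + g(4.34375) + g(4.90625) + ...].
Sum ≈ 16.45713.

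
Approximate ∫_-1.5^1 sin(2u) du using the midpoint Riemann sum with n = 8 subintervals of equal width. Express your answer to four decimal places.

-0.2916

Δu = (1 − (-1.5))/8 = 0.3125.
Midpoints: -1.34375, -1.03125, -0.71875, -0.40625, -0.09375, 0.21875, 0.53125, 0.84375.
f(-1.34375) ≈ -0.4386, f(-1.03125) ≈ -0.8815, f(-0.71875) ≈ -0.9911, f(-0.40625) ≈ -0.7260, f(-0.09375) ≈ -0.1864, f(0.21875) ≈ 0.4237, f(0.53125) ≈ 0.8736, f(0.84375) ≈ 0.9932.
Sum = Δu · [f(-1.34375) + f(-1.03125) + f(-0.71875) + ...].
Sum ≈ -0.2916.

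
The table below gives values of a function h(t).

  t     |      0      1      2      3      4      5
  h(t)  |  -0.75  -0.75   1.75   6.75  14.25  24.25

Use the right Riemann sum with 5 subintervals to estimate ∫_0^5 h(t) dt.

46.25

Δt = 1.
Sum = 1·[(-0.75) + 1.75 + 6.75 + 14.25 + 24.25] = 46.25.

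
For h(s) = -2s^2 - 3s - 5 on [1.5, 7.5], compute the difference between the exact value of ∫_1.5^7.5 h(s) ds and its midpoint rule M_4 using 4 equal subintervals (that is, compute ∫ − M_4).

Exact integral: ∫_1.5^7.5 h(s) ds = -390.
M_4 = -387.75.
Error = -390 − (-387.75) = -2.25.

-2.25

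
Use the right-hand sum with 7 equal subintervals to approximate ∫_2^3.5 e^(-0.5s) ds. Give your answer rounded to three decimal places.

Δs = (3.5 − 2)/7 = 3/14.
Right endpoints: 31/14, 17/7, 37/14, 20/7, 43/14, 23/7, 3.5.
f(31/14) ≈ 0.331, f(17/7) ≈ 0.297, f(37/14) ≈ 0.267, f(20/7) ≈ 0.240, f(43/14) ≈ 0.215, f(23/7) ≈ 0.193, f(3.5) ≈ 0.174.
Sum = Δs · [f(31/14) + f(17/7) + f(37/14) + ...].
Sum ≈ 0.368.

0.368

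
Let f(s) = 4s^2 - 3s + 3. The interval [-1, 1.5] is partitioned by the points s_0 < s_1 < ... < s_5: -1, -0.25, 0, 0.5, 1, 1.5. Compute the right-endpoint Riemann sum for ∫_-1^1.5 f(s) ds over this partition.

Subinterval widths: 0.75, 0.25, 0.5, 0.5, 0.5.
Right endpoints: -0.25, 0, 0.5, 1, 1.5.
f(-0.25) = 4, f(0) = 3, f(0.5) = 2.5, f(1) = 4, f(1.5) = 7.5.
Sum = Σ Δs_i · f(s_i).
Sum = 10.75.

10.75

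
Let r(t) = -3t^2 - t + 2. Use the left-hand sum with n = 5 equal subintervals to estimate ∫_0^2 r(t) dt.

Δt = (2 − 0)/5 = 0.4.
Left endpoints: 0, 0.4, 0.8, 1.2, 1.6.
r(0) = 2, r(0.4) = 1.12, r(0.8) = -0.72, r(1.2) = -3.52, r(1.6) = -7.28.
Sum = Δt · [r(0) + r(0.4) + r(0.8) + r(1.2) + r(1.6)].
Sum = -3.36.

-3.36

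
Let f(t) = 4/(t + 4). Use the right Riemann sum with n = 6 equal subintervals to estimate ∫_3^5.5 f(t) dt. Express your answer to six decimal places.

1.190738

Δt = (5.5 − 3)/6 = 5/12.
Right endpoints: 41/12, 23/6, 4.25, 14/3, 61/12, 5.5.
f(41/12) = 48/89, f(23/6) = 24/47, f(4.25) = 16/33, f(14/3) = 6/13, f(61/12) = 48/109, f(5.5) = 8/19.
Sum = Δt · [f(41/12) + f(23/6) + f(4.25) + ...].
Sum ≈ 1.190738.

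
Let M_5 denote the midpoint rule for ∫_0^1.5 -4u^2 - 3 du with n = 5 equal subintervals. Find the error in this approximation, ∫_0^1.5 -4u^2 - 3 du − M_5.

-0.045

Exact integral: ∫_0^1.5 f(u) du = -9.
M_5 = -8.955.
Error = -9 − (-8.955) = -0.045.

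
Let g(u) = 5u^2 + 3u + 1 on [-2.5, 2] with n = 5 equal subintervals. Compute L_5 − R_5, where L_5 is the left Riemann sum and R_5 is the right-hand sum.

L_5 = 42.525.
R_5 = 44.55.
L_5 − R_5 = -2.025.

-2.025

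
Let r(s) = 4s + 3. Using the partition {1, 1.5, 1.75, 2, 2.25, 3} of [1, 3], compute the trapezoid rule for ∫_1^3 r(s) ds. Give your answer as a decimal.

22

Subinterval widths: 0.5, 0.25, 0.25, 0.25, 0.75.
r(1) = 7, r(1.5) = 9, r(1.75) = 10, r(2) = 11, r(2.25) = 12, r(3) = 15.
On each subinterval the trapezoid contributes (Δs_i/2)·[r(s_{i-1}) + r(s_i)].
Sum = 22.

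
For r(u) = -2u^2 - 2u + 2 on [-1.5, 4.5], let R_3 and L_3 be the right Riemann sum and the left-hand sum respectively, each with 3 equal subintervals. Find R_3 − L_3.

-96

R_3 = -125.
L_3 = -29.
R_3 − L_3 = -96.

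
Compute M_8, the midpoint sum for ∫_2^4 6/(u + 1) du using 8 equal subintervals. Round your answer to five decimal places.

3.06384

Δu = (4 − 2)/8 = 0.25.
Midpoints: 2.125, 2.375, 2.625, 2.875, 3.125, 3.375, 3.625, 3.875.
f(2.125) = 1.92, f(2.375) = 16/9, f(2.625) = 48/29, f(2.875) = 48/31, f(3.125) = 16/11, f(3.375) = 48/35, f(3.625) = 48/37, f(3.875) = 16/13.
Sum = Δu · [f(2.125) + f(2.375) + f(2.625) + ...].
Sum ≈ 3.06384.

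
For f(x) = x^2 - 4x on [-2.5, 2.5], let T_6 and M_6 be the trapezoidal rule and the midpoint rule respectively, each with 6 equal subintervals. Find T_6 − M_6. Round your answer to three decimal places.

T_6 ≈ 10.99537.
M_6 ≈ 10.12731.
T_6 − M_6 ≈ 0.868.

0.868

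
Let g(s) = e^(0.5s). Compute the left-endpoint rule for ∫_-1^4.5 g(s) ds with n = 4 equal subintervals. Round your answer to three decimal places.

Δs = (4.5 − (-1))/4 = 1.375.
Left endpoints: -1, 0.375, 1.75, 3.125.
g(-1) ≈ 0.607, g(0.375) ≈ 1.206, g(1.75) ≈ 2.399, g(3.125) ≈ 4.771.
Sum = Δs · [g(-1) + g(0.375) + g(1.75) + g(3.125)].
Sum ≈ 12.351.

12.351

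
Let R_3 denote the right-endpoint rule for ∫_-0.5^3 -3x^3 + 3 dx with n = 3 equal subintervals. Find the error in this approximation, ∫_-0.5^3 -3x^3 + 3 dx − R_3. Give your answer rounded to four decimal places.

Exact integral: ∫_-0.5^3 f(x) dx = -50.203125.
R_3 ≈ -106.604167.
Error ≈ -50.203125 − (-106.604167) ≈ 56.4010.

56.4010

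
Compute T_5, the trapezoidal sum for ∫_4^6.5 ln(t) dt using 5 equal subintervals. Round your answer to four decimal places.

4.1195

Δt = (6.5 − 4)/5 = 0.5.
f(4) ≈ 1.3863, f(4.5) ≈ 1.5041, f(5) ≈ 1.6094, f(5.5) ≈ 1.7047, f(6) ≈ 1.7918, f(6.5) ≈ 1.8718.
T_5 = (Δt/2)·[f(t_0) + 2f(t_1) + ... + 2f(t_{4}) + f(t_5)].
Sum ≈ 4.1195.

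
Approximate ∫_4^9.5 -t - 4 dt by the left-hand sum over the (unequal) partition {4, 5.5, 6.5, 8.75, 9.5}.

-54.6875

Subinterval widths: 1.5, 1, 2.25, 0.75.
Left endpoints: 4, 5.5, 6.5, 8.75.
f(4) = -8, f(5.5) = -9.5, f(6.5) = -10.5, f(8.75) = -12.75.
Sum = Σ Δt_i · f(t_i).
Sum = -54.6875.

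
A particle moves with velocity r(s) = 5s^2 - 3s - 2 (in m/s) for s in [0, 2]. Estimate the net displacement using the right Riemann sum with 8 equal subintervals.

5.1875

Δs = (2 − 0)/8 = 0.25.
Right endpoints: 0.25, 0.5, 0.75, 1, 1.25, 1.5, 1.75, 2.
r(0.25) = -2.4375, r(0.5) = -2.25, r(0.75) = -1.4375, r(1) = 0, r(1.25) = 2.0625, r(1.5) = 4.75, r(1.75) = 8.0625, r(2) = 12.
Sum = Δs · [r(0.25) + r(0.5) + r(0.75) + ...].
Sum = 5.1875.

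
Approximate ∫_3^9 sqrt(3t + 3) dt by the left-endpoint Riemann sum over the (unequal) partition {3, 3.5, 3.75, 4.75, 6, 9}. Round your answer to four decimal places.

25.3649

Subinterval widths: 0.5, 0.25, 1, 1.25, 3.
Left endpoints: 3, 3.5, 3.75, 4.75, 6.
f(3) ≈ 3.4641, f(3.5) ≈ 3.6742, f(3.75) ≈ 3.7749, f(4.75) ≈ 4.1533, f(6) ≈ 4.5826.
Sum = Σ Δt_i · f(t_i).
Sum ≈ 25.3649.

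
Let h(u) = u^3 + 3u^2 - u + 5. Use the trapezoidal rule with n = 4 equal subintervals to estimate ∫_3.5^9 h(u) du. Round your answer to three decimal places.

2319.679

Δu = (9 − 3.5)/4 = 1.375.
h(3.5) = 81.125, h(4.875) = 95887/512, h(6.25) = 360.078125, h(7.625) = 314941/512, h(9) = 968.
T_4 = (Δu/2)·[h(u_0) + 2h(u_1) + 2h(u_2) + 2h(u_3) + h(u_4)].
Sum ≈ 2319.679.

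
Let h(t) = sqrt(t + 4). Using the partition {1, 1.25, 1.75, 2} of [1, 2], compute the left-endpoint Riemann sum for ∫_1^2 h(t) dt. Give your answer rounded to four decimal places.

2.3041

Subinterval widths: 0.25, 0.5, 0.25.
Left endpoints: 1, 1.25, 1.75.
h(1) ≈ 2.2361, h(1.25) ≈ 2.2913, h(1.75) ≈ 2.3979.
Sum = Σ Δt_i · h(t_i).
Sum ≈ 2.3041.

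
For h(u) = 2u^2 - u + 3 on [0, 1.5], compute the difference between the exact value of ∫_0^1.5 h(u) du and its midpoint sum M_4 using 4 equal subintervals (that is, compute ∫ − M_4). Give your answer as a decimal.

0.03515625

Exact integral: ∫_0^1.5 h(u) du = 5.625.
M_4 = 5.58984375.
Error = 5.625 − 5.58984375 = 0.03515625.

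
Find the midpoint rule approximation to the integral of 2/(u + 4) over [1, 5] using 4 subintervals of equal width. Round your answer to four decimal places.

Δu = (5 − 1)/4 = 1.
Midpoints: 1.5, 2.5, 3.5, 4.5.
f(1.5) = 4/11, f(2.5) = 4/13, f(3.5) = 4/15, f(4.5) = 4/17.
Sum = Δu · [f(1.5) + f(2.5) + f(3.5) + f(4.5)].
Sum ≈ 1.1733.

1.1733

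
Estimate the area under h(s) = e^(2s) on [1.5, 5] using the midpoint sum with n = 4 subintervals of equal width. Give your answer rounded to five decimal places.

9715.16335

Δs = (5 − 1.5)/4 = 0.875.
Midpoints: 1.9375, 2.8125, 3.6875, 4.5625.
h(1.9375) ≈ 48.18270, h(2.8125) ≈ 277.27228, h(3.6875) ≈ 1595.59183, h(4.5625) ≈ 9181.99702.
Sum = Δs · [h(1.9375) + h(2.8125) + h(3.6875) + h(4.5625)].
Sum ≈ 9715.16335.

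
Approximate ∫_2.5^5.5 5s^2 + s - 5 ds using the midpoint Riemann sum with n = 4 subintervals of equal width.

Δs = (5.5 − 2.5)/4 = 0.75.
Midpoints: 2.875, 3.625, 4.375, 5.125.
f(2.875) = 39.203125, f(3.625) = 64.328125, f(4.375) = 95.078125, f(5.125) = 131.453125.
Sum = Δs · [f(2.875) + f(3.625) + f(4.375) + f(5.125)].
Sum = 247.546875.

247.546875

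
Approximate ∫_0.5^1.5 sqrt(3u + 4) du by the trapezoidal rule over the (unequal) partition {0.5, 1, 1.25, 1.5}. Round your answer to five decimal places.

2.63886

Subinterval widths: 0.5, 0.25, 0.25.
f(0.5) ≈ 2.34521, f(1) ≈ 2.64575, f(1.25) ≈ 2.78388, f(1.5) ≈ 2.91548.
On each subinterval the trapezoid contributes (Δu_i/2)·[f(u_{i-1}) + f(u_i)].
Sum ≈ 2.63886.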